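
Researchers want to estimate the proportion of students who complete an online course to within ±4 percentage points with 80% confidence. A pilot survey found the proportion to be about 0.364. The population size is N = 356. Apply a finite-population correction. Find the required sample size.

143

For a proportion with margin E = 0.04 at 80% confidence, z = 1.282.
n = p̂(1−p̂)(z/E)² = 0.364 × 0.636 × (1.282/0.04)² = 237.80 — call this n₀.
Finite-population correction with N = 356: n = n₀ / (1 + (n₀−1)/N) = 237.80 / 1.665 = 142.82
Round up: n = 143.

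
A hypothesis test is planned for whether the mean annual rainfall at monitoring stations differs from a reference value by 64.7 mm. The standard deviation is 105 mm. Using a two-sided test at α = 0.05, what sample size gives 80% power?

21

For a one-sample z-test, n = ((z_{α/2} + z_β)·σ/δ)².
z_{α/2} = 1.960 (two-sided α = 0.05); z_β = 0.842 (power 80% → β = 0.2).
n = (2.802 × 105 / 64.7)² = 20.68
Round up: n = 21.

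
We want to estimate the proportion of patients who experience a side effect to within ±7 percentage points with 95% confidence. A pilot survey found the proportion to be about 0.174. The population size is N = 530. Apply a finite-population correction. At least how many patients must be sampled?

94

For a proportion with margin E = 0.07 at 95% confidence, z = 1.960.
n = p̂(1−p̂)(z/E)² = 0.174 × 0.826 × (1.960/0.07)² = 112.68 — call this n₀.
Finite-population correction with N = 530: n = n₀ / (1 + (n₀−1)/N) = 112.68 / 1.211 = 93.05
Round up: n = 94.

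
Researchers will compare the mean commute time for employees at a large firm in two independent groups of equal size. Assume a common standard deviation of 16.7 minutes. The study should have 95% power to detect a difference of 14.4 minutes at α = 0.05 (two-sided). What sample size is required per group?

For two equal groups, n per group = 2·((z_{α/2} + z_β)·σ/δ)².
z_{α/2} = 1.960; z_β = 1.645 (power 95%).
n = 2 × (3.605 × 16.7 / 14.4)² = 2 × 17.48 = 34.96
Round up: n = 35 per group.

35 per group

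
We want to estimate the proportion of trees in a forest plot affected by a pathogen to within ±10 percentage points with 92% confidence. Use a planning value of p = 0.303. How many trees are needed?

For a proportion with margin E = 0.1 at 92% confidence, z = 1.751.
n = p̂(1−p̂)(z/E)² = 0.303 × 0.697 × (1.751/0.1)² = 64.75
Round up: n = 65.

n = 65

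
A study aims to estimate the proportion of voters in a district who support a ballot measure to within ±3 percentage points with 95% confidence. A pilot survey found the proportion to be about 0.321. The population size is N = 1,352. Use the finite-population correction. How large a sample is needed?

For a proportion with margin E = 0.03 at 95% confidence, z = 1.960.
n = p̂(1−p̂)(z/E)² = 0.321 × 0.679 × (1.960/0.03)² = 930.35 — call this n₀.
Finite-population correction with N = 1,352: n = n₀ / (1 + (n₀−1)/N) = 930.35 / 1.687 = 551.48
Round up: n = 552.

552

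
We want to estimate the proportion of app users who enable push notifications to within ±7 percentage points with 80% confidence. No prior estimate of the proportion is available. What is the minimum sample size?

84

For a proportion with margin E = 0.07 at 80% confidence, z = 1.282.
With no prior estimate, use p = 0.5, which maximizes p(1−p) at 0.25.
n = 0.25 × (z/E)² = 0.25 × (1.282/0.07)² = 83.85
Round up: n = 84.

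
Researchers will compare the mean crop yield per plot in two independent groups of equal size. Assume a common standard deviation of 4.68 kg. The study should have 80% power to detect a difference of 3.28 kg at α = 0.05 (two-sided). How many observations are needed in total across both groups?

64 total

For two equal groups, n per group = 2·((z_{α/2} + z_β)·σ/δ)².
z_{α/2} = 1.960; z_β = 0.842 (power 80%).
n = 2 × (2.802 × 4.68 / 3.28)² = 2 × 15.98 = 31.96
Round up: n = 32 per group.
Total across both groups: 2 × 32 = 64.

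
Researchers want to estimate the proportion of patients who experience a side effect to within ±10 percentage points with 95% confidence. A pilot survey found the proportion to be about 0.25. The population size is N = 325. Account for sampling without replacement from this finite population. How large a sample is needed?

60

For a proportion with margin E = 0.1 at 95% confidence, z = 1.960.
n = p̂(1−p̂)(z/E)² = 0.25 × 0.75 × (1.960/0.1)² = 72.03 — call this n₀.
Finite-population correction with N = 325: n = n₀ / (1 + (n₀−1)/N) = 72.03 / 1.219 = 59.09
Round up: n = 60.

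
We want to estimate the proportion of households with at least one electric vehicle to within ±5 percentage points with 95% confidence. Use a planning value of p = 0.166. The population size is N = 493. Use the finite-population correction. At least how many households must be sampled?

For a proportion with margin E = 0.05 at 95% confidence, z = 1.960.
n = p̂(1−p̂)(z/E)² = 0.166 × 0.834 × (1.960/0.05)² = 212.74 — call this n₀.
Finite-population correction with N = 493: n = n₀ / (1 + (n₀−1)/N) = 212.74 / 1.429 = 148.87
Round up: n = 149.

149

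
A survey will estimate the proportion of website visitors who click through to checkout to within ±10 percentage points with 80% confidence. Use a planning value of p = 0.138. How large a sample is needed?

For a proportion with margin E = 0.1 at 80% confidence, z = 1.282.
n = p̂(1−p̂)(z/E)² = 0.138 × 0.862 × (1.282/0.1)² = 19.55
Round up: n = 20.

n = 20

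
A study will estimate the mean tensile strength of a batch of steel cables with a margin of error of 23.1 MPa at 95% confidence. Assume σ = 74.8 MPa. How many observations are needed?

For a mean, the margin of error is E = z·σ/√n, so n = (zσ/E)².
At 95% confidence, z = 1.960.
n = (1.960 × 74.8 / 23.1)² = 40.28
Round up: n = 41.

41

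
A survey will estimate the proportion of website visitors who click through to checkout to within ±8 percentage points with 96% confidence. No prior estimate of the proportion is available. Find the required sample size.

For a proportion with margin E = 0.08 at 96% confidence, z = 2.054.
With no prior estimate, use p = 0.5, which maximizes p(1−p) at 0.25.
n = 0.25 × (z/E)² = 0.25 × (2.054/0.08)² = 164.80
Round up: n = 165.

165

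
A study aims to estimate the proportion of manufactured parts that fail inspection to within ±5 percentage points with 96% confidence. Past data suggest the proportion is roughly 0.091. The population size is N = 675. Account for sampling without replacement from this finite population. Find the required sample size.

For a proportion with margin E = 0.05 at 96% confidence, z = 2.054.
n = p̂(1−p̂)(z/E)² = 0.091 × 0.909 × (2.054/0.05)² = 139.59 — call this n₀.
Finite-population correction with N = 675: n = n₀ / (1 + (n₀−1)/N) = 139.59 / 1.205 = 115.84
Round up: n = 116.

n = 116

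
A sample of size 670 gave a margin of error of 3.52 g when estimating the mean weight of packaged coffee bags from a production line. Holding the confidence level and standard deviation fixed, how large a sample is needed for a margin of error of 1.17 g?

Margin of error scales as 1/√n, so n₂ = n₁·(E₁/E₂)².
n₂ = 670 × (3.52/1.17)² = 670 × 9.051 = 6064.17
Round up: n₂ = 6065.

6065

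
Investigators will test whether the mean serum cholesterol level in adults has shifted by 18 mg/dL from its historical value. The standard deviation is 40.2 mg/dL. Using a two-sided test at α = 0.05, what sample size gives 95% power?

For a one-sample z-test, n = ((z_{α/2} + z_β)·σ/δ)².
z_{α/2} = 1.960 (two-sided α = 0.05); z_β = 1.645 (power 95% → β = 0.05).
n = (3.605 × 40.2 / 18)² = 64.82
Round up: n = 65.

n = 65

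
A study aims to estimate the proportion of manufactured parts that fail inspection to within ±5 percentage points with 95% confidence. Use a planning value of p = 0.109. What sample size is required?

150

For a proportion with margin E = 0.05 at 95% confidence, z = 1.960.
n = p̂(1−p̂)(z/E)² = 0.109 × 0.891 × (1.960/0.05)² = 149.24
Round up: n = 150.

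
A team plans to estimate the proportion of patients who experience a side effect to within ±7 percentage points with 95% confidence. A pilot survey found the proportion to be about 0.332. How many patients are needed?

174

For a proportion with margin E = 0.07 at 95% confidence, z = 1.960.
n = p̂(1−p̂)(z/E)² = 0.332 × 0.668 × (1.960/0.07)² = 173.87
Round up: n = 174.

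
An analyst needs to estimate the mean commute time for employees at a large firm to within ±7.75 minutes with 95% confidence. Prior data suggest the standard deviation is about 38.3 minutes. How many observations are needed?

For a mean, the margin of error is E = z·σ/√n, so n = (zσ/E)².
At 95% confidence, z = 1.960.
n = (1.960 × 38.3 / 7.75)² = 93.82
Round up: n = 94.

94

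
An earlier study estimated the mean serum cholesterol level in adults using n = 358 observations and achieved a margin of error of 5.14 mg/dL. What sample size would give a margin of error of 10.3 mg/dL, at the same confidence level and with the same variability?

90

Margin of error scales as 1/√n, so n₂ = n₁·(E₁/E₂)².
n₂ = 358 × (5.14/10.3)² = 358 × 0.249 = 89.14
Round up: n₂ = 90.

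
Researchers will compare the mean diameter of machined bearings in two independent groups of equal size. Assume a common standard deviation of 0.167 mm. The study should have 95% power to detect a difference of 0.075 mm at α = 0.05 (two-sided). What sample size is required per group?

129 per group

For two equal groups, n per group = 2·((z_{α/2} + z_β)·σ/δ)².
z_{α/2} = 1.960; z_β = 1.645 (power 95%).
n = 2 × (3.605 × 0.167 / 0.075)² = 2 × 64.43 = 128.86
Round up: n = 129 per group.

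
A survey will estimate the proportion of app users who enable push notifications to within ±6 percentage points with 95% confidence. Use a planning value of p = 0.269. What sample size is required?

For a proportion with margin E = 0.06 at 95% confidence, z = 1.960.
n = p̂(1−p̂)(z/E)² = 0.269 × 0.731 × (1.960/0.06)² = 209.84
Round up: n = 210.

210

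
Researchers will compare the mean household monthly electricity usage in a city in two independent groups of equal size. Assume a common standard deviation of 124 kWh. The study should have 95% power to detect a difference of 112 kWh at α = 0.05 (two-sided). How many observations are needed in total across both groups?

64 total

For two equal groups, n per group = 2·((z_{α/2} + z_β)·σ/δ)².
z_{α/2} = 1.960; z_β = 1.645 (power 95%).
n = 2 × (3.605 × 124 / 112)² = 2 × 15.93 = 31.86
Round up: n = 32 per group.
Total across both groups: 2 × 32 = 64.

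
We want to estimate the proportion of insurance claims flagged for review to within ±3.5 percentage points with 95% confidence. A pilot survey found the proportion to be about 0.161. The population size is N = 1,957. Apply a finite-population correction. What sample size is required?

349

For a proportion with margin E = 0.035 at 95% confidence, z = 1.960.
n = p̂(1−p̂)(z/E)² = 0.161 × 0.839 × (1.960/0.035)² = 423.61 — call this n₀.
Finite-population correction with N = 1,957: n = n₀ / (1 + (n₀−1)/N) = 423.61 / 1.216 = 348.36
Round up: n = 349.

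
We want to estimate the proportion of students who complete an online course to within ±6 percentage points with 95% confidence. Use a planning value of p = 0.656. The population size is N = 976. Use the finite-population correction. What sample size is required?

194

For a proportion with margin E = 0.06 at 95% confidence, z = 1.960.
n = p̂(1−p̂)(z/E)² = 0.656 × 0.344 × (1.960/0.06)² = 240.81 — call this n₀.
Finite-population correction with N = 976: n = n₀ / (1 + (n₀−1)/N) = 240.81 / 1.246 = 193.27
Round up: n = 194.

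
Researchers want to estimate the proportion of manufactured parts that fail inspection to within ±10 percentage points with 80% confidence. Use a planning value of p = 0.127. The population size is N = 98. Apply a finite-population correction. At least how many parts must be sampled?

For a proportion with margin E = 0.1 at 80% confidence, z = 1.282.
n = p̂(1−p̂)(z/E)² = 0.127 × 0.873 × (1.282/0.1)² = 18.22 — call this n₀.
Finite-population correction with N = 98: n = n₀ / (1 + (n₀−1)/N) = 18.22 / 1.176 = 15.49
Round up: n = 16.

n = 16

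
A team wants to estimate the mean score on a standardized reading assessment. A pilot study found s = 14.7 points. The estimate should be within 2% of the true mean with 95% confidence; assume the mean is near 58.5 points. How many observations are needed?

For a mean, the margin of error is E = z·σ/√n, so n = (zσ/E)².
At 95% confidence, z = 1.960.
E = 2% of 58.5 = 1.17 points.
n = (1.960 × 14.7 / 1.17)² = 606.42
Round up: n = 607.

607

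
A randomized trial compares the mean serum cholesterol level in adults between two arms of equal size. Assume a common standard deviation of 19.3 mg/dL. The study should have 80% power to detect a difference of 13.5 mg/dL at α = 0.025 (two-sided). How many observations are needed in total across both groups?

For two equal groups, n per group = 2·((z_{α/2} + z_β)·σ/δ)².
z_{α/2} = 2.241; z_β = 0.842 (power 80%).
n = 2 × (3.083 × 19.3 / 13.5)² = 2 × 19.43 = 38.86
Round up: n = 39 per group.
Total across both groups: 2 × 39 = 78.

78 total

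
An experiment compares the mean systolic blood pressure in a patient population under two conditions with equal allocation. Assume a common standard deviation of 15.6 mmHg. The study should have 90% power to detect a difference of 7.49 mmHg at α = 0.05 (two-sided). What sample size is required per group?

92 per group

For two equal groups, n per group = 2·((z_{α/2} + z_β)·σ/δ)².
z_{α/2} = 1.960; z_β = 1.282 (power 90%).
n = 2 × (3.242 × 15.6 / 7.49)² = 2 × 45.59 = 91.18
Round up: n = 92 per group.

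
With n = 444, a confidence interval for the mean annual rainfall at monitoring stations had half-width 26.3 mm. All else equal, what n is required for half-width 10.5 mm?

Margin of error scales as 1/√n, so n₂ = n₁·(E₁/E₂)².
n₂ = 444 × (26.3/10.5)² = 444 × 6.274 = 2785.66
Round up: n₂ = 2786.

n = 2786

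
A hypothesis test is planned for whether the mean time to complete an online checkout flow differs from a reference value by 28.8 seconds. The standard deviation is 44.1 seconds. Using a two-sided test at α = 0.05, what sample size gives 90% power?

For a one-sample z-test, n = ((z_{α/2} + z_β)·σ/δ)².
z_{α/2} = 1.960 (two-sided α = 0.05); z_β = 1.282 (power 90% → β = 0.1).
n = (3.242 × 44.1 / 28.8)² = 24.64
Round up: n = 25.

n = 25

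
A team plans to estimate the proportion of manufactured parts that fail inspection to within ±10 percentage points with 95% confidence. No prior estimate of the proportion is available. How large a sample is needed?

For a proportion with margin E = 0.1 at 95% confidence, z = 1.960.
With no prior estimate, use p = 0.5, which maximizes p(1−p) at 0.25.
n = 0.25 × (z/E)² = 0.25 × (1.960/0.1)² = 96.04
Round up: n = 97.

n = 97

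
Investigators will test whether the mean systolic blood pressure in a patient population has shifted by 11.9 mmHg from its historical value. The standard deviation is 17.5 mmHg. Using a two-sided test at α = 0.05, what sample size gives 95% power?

29

For a one-sample z-test, n = ((z_{α/2} + z_β)·σ/δ)².
z_{α/2} = 1.960 (two-sided α = 0.05); z_β = 1.645 (power 95% → β = 0.05).
n = (3.605 × 17.5 / 11.9)² = 28.11
Round up: n = 29.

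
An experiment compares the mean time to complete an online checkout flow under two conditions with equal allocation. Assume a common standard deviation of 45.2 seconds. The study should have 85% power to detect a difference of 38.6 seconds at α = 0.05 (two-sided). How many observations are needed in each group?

25 per group

For two equal groups, n per group = 2·((z_{α/2} + z_β)·σ/δ)².
z_{α/2} = 1.960; z_β = 1.036 (power 85%).
n = 2 × (2.996 × 45.2 / 38.6)² = 2 × 12.31 = 24.62
Round up: n = 25 per group.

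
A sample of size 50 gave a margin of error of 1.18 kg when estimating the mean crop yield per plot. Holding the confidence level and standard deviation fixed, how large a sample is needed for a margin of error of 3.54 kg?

Margin of error scales as 1/√n, so n₂ = n₁·(E₁/E₂)².
n₂ = 50 × (1.18/3.54)² = 50 × 0.1111 = 5.56
Round up: n₂ = 6.

6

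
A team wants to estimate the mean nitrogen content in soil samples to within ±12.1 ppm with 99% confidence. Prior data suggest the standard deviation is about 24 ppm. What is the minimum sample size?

For a mean, the margin of error is E = z·σ/√n, so n = (zσ/E)².
At 99% confidence, z = 2.576.
n = (2.576 × 24 / 12.1)² = 26.11
Round up: n = 27.

27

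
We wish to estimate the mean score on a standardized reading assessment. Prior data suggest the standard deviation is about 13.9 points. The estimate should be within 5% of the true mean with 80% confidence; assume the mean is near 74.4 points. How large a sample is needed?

23

For a mean, the margin of error is E = z·σ/√n, so n = (zσ/E)².
At 80% confidence, z = 1.282.
E = 5% of 74.4 = 3.72 points.
n = (1.282 × 13.9 / 3.72)² = 22.95
Round up: n = 23.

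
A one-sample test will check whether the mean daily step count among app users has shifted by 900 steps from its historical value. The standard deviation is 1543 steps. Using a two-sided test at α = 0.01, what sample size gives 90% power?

For a one-sample z-test, n = ((z_{α/2} + z_β)·σ/δ)².
z_{α/2} = 2.576 (two-sided α = 0.01); z_β = 1.282 (power 90% → β = 0.1).
n = (3.858 × 1543 / 900)² = 43.75
Round up: n = 44.

44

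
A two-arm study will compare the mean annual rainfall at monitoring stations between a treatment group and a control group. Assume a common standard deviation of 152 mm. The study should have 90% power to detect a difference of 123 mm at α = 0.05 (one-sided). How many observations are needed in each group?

For two equal groups, n per group = 2·((z_α + z_β)·σ/δ)².
z_α = 1.645; z_β = 1.282 (power 90%).
n = 2 × (2.927 × 152 / 123)² = 2 × 13.08 = 26.16
Round up: n = 27 per group.

27 per group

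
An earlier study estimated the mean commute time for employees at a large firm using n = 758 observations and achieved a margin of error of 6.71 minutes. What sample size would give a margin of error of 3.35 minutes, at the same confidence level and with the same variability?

3042

Margin of error scales as 1/√n, so n₂ = n₁·(E₁/E₂)².
n₂ = 758 × (6.71/3.35)² = 758 × 4.012 = 3041.10
Round up: n₂ = 3042.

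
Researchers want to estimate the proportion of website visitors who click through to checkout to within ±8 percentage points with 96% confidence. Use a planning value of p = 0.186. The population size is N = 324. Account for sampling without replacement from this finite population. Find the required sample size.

77

For a proportion with margin E = 0.08 at 96% confidence, z = 2.054.
n = p̂(1−p̂)(z/E)² = 0.186 × 0.814 × (2.054/0.08)² = 99.81 — call this n₀.
Finite-population correction with N = 324: n = n₀ / (1 + (n₀−1)/N) = 99.81 / 1.305 = 76.48
Round up: n = 77.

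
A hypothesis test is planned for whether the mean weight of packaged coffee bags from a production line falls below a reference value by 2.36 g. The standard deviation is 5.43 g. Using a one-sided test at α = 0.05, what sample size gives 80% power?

33

For a one-sample z-test, n = ((z_α + z_β)·σ/δ)².
z_α = 1.645 (one-sided α = 0.05); z_β = 0.842 (power 80% → β = 0.2).
n = (2.487 × 5.43 / 2.36)² = 32.74
Round up: n = 33.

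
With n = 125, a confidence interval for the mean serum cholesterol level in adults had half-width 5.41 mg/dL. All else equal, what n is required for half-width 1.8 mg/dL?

Margin of error scales as 1/√n, so n₂ = n₁·(E₁/E₂)².
n₂ = 125 × (5.41/1.8)² = 125 × 9.033 = 1129.12
Round up: n₂ = 1130.

n = 1130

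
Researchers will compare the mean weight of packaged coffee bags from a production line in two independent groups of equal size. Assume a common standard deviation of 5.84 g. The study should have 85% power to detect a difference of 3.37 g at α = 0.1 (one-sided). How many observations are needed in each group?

33 per group

For two equal groups, n per group = 2·((z_α + z_β)·σ/δ)².
z_α = 1.282; z_β = 1.036 (power 85%).
n = 2 × (2.318 × 5.84 / 3.37)² = 2 × 16.14 = 32.28
Round up: n = 33 per group.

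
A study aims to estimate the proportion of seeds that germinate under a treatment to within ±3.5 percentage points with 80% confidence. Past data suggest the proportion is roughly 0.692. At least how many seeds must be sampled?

n = 286

For a proportion with margin E = 0.035 at 80% confidence, z = 1.282.
n = p̂(1−p̂)(z/E)² = 0.692 × 0.308 × (1.282/0.035)² = 285.95
Round up: n = 286.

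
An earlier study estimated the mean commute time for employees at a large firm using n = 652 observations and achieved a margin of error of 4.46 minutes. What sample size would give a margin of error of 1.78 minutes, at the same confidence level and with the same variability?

4094

Margin of error scales as 1/√n, so n₂ = n₁·(E₁/E₂)².
n₂ = 652 × (4.46/1.78)² = 652 × 6.278 = 4093.26
Round up: n₂ = 4094.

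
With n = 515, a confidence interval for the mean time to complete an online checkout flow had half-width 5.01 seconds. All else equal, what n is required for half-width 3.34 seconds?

Margin of error scales as 1/√n, so n₂ = n₁·(E₁/E₂)².
n₂ = 515 × (5.01/3.34)² = 515 × 2.25 = 1158.75
Round up: n₂ = 1159.

1159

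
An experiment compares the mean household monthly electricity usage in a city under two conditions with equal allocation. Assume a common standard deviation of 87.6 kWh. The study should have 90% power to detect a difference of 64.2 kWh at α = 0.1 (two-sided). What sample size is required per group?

32 per group

For two equal groups, n per group = 2·((z_{α/2} + z_β)·σ/δ)².
z_{α/2} = 1.645; z_β = 1.282 (power 90%).
n = 2 × (2.927 × 87.6 / 64.2)² = 2 × 15.95 = 31.90
Round up: n = 32 per group.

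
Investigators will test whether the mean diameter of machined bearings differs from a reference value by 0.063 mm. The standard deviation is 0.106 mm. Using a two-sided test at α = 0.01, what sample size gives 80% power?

For a one-sample z-test, n = ((z_{α/2} + z_β)·σ/δ)².
z_{α/2} = 2.576 (two-sided α = 0.01); z_β = 0.842 (power 80% → β = 0.2).
n = (3.418 × 0.106 / 0.063)² = 33.07
Round up: n = 34.

34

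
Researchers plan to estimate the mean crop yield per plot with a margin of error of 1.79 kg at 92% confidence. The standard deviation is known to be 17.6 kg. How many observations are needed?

297

For a mean, the margin of error is E = z·σ/√n, so n = (zσ/E)².
At 92% confidence, z = 1.751.
n = (1.751 × 17.6 / 1.79)² = 296.41
Round up: n = 297.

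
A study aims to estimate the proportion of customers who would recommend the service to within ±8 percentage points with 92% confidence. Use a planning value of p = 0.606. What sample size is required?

For a proportion with margin E = 0.08 at 92% confidence, z = 1.751.
n = p̂(1−p̂)(z/E)² = 0.606 × 0.394 × (1.751/0.08)² = 114.38
Round up: n = 115.

n = 115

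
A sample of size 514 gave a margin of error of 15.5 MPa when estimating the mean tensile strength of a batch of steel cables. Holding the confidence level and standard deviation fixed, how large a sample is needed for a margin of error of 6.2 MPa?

Margin of error scales as 1/√n, so n₂ = n₁·(E₁/E₂)².
n₂ = 514 × (15.5/6.2)² = 514 × 6.25 = 3212.50
Round up: n₂ = 3213.

3213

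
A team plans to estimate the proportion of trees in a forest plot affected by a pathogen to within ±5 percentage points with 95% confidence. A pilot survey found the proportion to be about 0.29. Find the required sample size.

For a proportion with margin E = 0.05 at 95% confidence, z = 1.960.
n = p̂(1−p̂)(z/E)² = 0.29 × 0.71 × (1.960/0.05)² = 316.39
Round up: n = 317.

317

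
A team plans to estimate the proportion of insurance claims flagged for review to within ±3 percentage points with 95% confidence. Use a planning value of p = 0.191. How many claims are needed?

660

For a proportion with margin E = 0.03 at 95% confidence, z = 1.960.
n = p̂(1−p̂)(z/E)² = 0.191 × 0.809 × (1.960/0.03)² = 659.56
Round up: n = 660.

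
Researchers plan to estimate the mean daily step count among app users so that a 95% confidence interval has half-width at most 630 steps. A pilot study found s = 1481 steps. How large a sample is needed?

For a mean, the margin of error is E = z·σ/√n, so n = (zσ/E)².
At 95% confidence, z = 1.960.
n = (1.960 × 1481 / 630)² = 21.23
Round up: n = 22.

22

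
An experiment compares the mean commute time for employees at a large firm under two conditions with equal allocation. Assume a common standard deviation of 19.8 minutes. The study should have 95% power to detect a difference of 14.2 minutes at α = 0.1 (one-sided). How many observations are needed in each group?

For two equal groups, n per group = 2·((z_α + z_β)·σ/δ)².
z_α = 1.282; z_β = 1.645 (power 95%).
n = 2 × (2.927 × 19.8 / 14.2)² = 2 × 16.66 = 33.32
Round up: n = 34 per group.

34 per group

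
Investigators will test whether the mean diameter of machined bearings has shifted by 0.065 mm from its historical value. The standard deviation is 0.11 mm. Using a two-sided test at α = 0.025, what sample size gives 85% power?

31

For a one-sample z-test, n = ((z_{α/2} + z_β)·σ/δ)².
z_{α/2} = 2.241 (two-sided α = 0.025); z_β = 1.036 (power 85% → β = 0.15).
n = (3.277 × 0.11 / 0.065)² = 30.75
Round up: n = 31.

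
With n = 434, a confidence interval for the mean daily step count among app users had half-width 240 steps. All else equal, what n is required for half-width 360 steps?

193

Margin of error scales as 1/√n, so n₂ = n₁·(E₁/E₂)².
n₂ = 434 × (240/360)² = 434 × 0.4444 = 192.87
Round up: n₂ = 193.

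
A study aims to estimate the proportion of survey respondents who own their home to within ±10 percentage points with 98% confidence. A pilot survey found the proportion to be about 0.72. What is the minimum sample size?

110

For a proportion with margin E = 0.1 at 98% confidence, z = 2.326.
n = p̂(1−p̂)(z/E)² = 0.72 × 0.28 × (2.326/0.1)² = 109.07
Round up: n = 110.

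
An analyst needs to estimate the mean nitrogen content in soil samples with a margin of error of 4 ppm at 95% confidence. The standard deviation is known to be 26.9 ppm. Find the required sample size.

174

For a mean, the margin of error is E = z·σ/√n, so n = (zσ/E)².
At 95% confidence, z = 1.960.
n = (1.960 × 26.9 / 4)² = 173.74
Round up: n = 174.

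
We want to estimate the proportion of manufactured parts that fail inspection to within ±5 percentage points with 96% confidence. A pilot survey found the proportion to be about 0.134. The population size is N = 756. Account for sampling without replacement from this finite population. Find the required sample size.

For a proportion with margin E = 0.05 at 96% confidence, z = 2.054.
n = p̂(1−p̂)(z/E)² = 0.134 × 0.866 × (2.054/0.05)² = 195.83 — call this n₀.
Finite-population correction with N = 756: n = n₀ / (1 + (n₀−1)/N) = 195.83 / 1.258 = 155.67
Round up: n = 156.

156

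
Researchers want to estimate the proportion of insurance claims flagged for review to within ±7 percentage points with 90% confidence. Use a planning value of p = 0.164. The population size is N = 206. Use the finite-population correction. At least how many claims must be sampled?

For a proportion with margin E = 0.07 at 90% confidence, z = 1.645.
n = p̂(1−p̂)(z/E)² = 0.164 × 0.836 × (1.645/0.07)² = 75.72 — call this n₀.
Finite-population correction with N = 206: n = n₀ / (1 + (n₀−1)/N) = 75.72 / 1.363 = 55.55
Round up: n = 56.

56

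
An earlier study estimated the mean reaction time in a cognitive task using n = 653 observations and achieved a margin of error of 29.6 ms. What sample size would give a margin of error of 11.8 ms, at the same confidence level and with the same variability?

4109

Margin of error scales as 1/√n, so n₂ = n₁·(E₁/E₂)².
n₂ = 653 × (29.6/11.8)² = 653 × 6.292 = 4108.68
Round up: n₂ = 4109.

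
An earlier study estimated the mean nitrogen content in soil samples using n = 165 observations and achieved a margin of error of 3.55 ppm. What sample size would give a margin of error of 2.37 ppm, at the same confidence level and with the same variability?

Margin of error scales as 1/√n, so n₂ = n₁·(E₁/E₂)².
n₂ = 165 × (3.55/2.37)² = 165 × 2.244 = 370.26
Round up: n₂ = 371.

371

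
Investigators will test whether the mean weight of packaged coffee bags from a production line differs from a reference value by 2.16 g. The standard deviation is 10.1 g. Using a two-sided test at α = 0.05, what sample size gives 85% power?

For a one-sample z-test, n = ((z_{α/2} + z_β)·σ/δ)².
z_{α/2} = 1.960 (two-sided α = 0.05); z_β = 1.036 (power 85% → β = 0.15).
n = (2.996 × 10.1 / 2.16)² = 196.25
Round up: n = 197.

197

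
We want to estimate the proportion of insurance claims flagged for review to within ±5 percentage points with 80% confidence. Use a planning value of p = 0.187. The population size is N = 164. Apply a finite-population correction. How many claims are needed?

For a proportion with margin E = 0.05 at 80% confidence, z = 1.282.
n = p̂(1−p̂)(z/E)² = 0.187 × 0.813 × (1.282/0.05)² = 99.95 — call this n₀.
Finite-population correction with N = 164: n = n₀ / (1 + (n₀−1)/N) = 99.95 / 1.603 = 62.35
Round up: n = 63.

63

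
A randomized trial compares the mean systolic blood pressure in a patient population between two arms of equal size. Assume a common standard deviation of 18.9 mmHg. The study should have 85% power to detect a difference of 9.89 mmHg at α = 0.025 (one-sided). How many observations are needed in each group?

66 per group

For two equal groups, n per group = 2·((z_α + z_β)·σ/δ)².
z_α = 1.960; z_β = 1.036 (power 85%).
n = 2 × (2.996 × 18.9 / 9.89)² = 2 × 32.78 = 65.56
Round up: n = 66 per group.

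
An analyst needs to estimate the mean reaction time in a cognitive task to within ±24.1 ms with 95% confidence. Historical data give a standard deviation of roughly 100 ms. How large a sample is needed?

n = 67

For a mean, the margin of error is E = z·σ/√n, so n = (zσ/E)².
At 95% confidence, z = 1.960.
n = (1.960 × 100 / 24.1)² = 66.14
Round up: n = 67.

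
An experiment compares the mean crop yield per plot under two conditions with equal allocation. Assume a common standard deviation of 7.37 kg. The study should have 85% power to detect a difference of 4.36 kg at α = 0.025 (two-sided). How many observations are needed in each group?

For two equal groups, n per group = 2·((z_{α/2} + z_β)·σ/δ)².
z_{α/2} = 2.241; z_β = 1.036 (power 85%).
n = 2 × (3.277 × 7.37 / 4.36)² = 2 × 30.68 = 61.36
Round up: n = 62 per group.

62 per group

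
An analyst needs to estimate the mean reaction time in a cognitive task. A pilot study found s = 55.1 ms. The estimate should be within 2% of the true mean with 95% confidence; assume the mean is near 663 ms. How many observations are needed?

For a mean, the margin of error is E = z·σ/√n, so n = (zσ/E)².
At 95% confidence, z = 1.960.
E = 2% of 663 = 13.26 ms.
n = (1.960 × 55.1 / 13.26)² = 66.33
Round up: n = 67.

67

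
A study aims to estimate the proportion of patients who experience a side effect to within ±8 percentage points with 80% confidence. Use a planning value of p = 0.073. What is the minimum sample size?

For a proportion with margin E = 0.08 at 80% confidence, z = 1.282.
n = p̂(1−p̂)(z/E)² = 0.073 × 0.927 × (1.282/0.08)² = 17.38
Round up: n = 18.

n = 18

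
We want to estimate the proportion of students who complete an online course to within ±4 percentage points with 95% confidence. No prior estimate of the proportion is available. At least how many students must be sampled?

For a proportion with margin E = 0.04 at 95% confidence, z = 1.960.
With no prior estimate, use p = 0.5, which maximizes p(1−p) at 0.25.
n = 0.25 × (z/E)² = 0.25 × (1.960/0.04)² = 600.25
Round up: n = 601.

601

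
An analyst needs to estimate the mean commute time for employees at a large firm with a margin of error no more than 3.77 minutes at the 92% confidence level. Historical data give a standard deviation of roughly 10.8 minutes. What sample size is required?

26

For a mean, the margin of error is E = z·σ/√n, so n = (zσ/E)².
At 92% confidence, z = 1.751.
n = (1.751 × 10.8 / 3.77)² = 25.16
Round up: n = 26.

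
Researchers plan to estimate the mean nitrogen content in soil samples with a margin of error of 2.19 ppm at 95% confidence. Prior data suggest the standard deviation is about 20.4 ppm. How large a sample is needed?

For a mean, the margin of error is E = z·σ/√n, so n = (zσ/E)².
At 95% confidence, z = 1.960.
n = (1.960 × 20.4 / 2.19)² = 333.34
Round up: n = 334.

n = 334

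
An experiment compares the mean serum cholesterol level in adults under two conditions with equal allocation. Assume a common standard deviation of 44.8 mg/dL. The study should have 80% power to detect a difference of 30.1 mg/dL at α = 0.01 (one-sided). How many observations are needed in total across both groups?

For two equal groups, n per group = 2·((z_α + z_β)·σ/δ)².
z_α = 2.326; z_β = 0.842 (power 80%).
n = 2 × (3.168 × 44.8 / 30.1)² = 2 × 22.23 = 44.46
Round up: n = 45 per group.
Total across both groups: 2 × 45 = 90.

90 total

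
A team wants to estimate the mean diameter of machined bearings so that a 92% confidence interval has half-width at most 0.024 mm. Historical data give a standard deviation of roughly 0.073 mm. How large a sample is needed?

For a mean, the margin of error is E = z·σ/√n, so n = (zσ/E)².
At 92% confidence, z = 1.751.
n = (1.751 × 0.073 / 0.024)² = 28.37
Round up: n = 29.

29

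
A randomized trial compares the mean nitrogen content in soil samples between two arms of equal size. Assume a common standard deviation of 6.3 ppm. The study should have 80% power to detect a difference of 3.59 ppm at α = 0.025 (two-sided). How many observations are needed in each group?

59 per group

For two equal groups, n per group = 2·((z_{α/2} + z_β)·σ/δ)².
z_{α/2} = 2.241; z_β = 0.842 (power 80%).
n = 2 × (3.083 × 6.3 / 3.59)² = 2 × 29.27 = 58.54
Round up: n = 59 per group.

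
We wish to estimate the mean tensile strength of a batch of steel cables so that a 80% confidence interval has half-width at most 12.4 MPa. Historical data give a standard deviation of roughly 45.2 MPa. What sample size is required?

22

For a mean, the margin of error is E = z·σ/√n, so n = (zσ/E)².
At 80% confidence, z = 1.282.
n = (1.282 × 45.2 / 12.4)² = 21.84
Round up: n = 22.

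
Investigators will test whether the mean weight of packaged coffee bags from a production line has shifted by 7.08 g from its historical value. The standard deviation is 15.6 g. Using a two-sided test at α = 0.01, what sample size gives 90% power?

For a one-sample z-test, n = ((z_{α/2} + z_β)·σ/δ)².
z_{α/2} = 2.576 (two-sided α = 0.01); z_β = 1.282 (power 90% → β = 0.1).
n = (3.858 × 15.6 / 7.08)² = 72.26
Round up: n = 73.

73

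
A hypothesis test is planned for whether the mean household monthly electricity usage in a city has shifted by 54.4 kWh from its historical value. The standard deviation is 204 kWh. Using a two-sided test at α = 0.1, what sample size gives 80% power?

87

For a one-sample z-test, n = ((z_{α/2} + z_β)·σ/δ)².
z_{α/2} = 1.645 (two-sided α = 0.1); z_β = 0.842 (power 80% → β = 0.2).
n = (2.487 × 204 / 54.4)² = 86.98
Round up: n = 87.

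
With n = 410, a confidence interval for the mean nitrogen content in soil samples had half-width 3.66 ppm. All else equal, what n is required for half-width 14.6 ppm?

26

Margin of error scales as 1/√n, so n₂ = n₁·(E₁/E₂)².
n₂ = 410 × (3.66/14.6)² = 410 × 0.06284 = 25.76
Round up: n₂ = 26.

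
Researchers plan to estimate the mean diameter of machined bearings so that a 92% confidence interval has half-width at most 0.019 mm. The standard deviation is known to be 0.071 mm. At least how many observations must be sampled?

43

For a mean, the margin of error is E = z·σ/√n, so n = (zσ/E)².
At 92% confidence, z = 1.751.
n = (1.751 × 0.071 / 0.019)² = 42.81
Round up: n = 43.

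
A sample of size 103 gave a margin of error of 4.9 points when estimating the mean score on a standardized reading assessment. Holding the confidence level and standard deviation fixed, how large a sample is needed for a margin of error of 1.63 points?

931

Margin of error scales as 1/√n, so n₂ = n₁·(E₁/E₂)².
n₂ = 103 × (4.9/1.63)² = 103 × 9.037 = 930.81
Round up: n₂ = 931.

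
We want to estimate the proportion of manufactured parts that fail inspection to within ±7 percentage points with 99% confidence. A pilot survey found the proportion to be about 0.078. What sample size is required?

For a proportion with margin E = 0.07 at 99% confidence, z = 2.576.
n = p̂(1−p̂)(z/E)² = 0.078 × 0.922 × (2.576/0.07)² = 97.39
Round up: n = 98.

98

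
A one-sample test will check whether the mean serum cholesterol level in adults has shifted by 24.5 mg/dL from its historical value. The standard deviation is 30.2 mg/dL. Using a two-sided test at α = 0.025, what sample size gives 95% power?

For a one-sample z-test, n = ((z_{α/2} + z_β)·σ/δ)².
z_{α/2} = 2.241 (two-sided α = 0.025); z_β = 1.645 (power 95% → β = 0.05).
n = (3.886 × 30.2 / 24.5)² = 22.94
Round up: n = 23.

23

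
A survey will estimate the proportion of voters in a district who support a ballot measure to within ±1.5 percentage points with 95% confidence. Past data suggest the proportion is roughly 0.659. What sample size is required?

For a proportion with margin E = 0.015 at 95% confidence, z = 1.960.
n = p̂(1−p̂)(z/E)² = 0.659 × 0.341 × (1.960/0.015)² = 3836.80
Round up: n = 3837.

3837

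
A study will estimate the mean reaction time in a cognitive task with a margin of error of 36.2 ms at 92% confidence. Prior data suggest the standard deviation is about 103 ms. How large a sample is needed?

For a mean, the margin of error is E = z·σ/√n, so n = (zσ/E)².
At 92% confidence, z = 1.751.
n = (1.751 × 103 / 36.2)² = 24.82
Round up: n = 25.

25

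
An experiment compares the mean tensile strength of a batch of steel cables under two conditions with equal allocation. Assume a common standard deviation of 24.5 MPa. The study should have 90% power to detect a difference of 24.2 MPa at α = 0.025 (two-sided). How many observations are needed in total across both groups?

For two equal groups, n per group = 2·((z_{α/2} + z_β)·σ/δ)².
z_{α/2} = 2.241; z_β = 1.282 (power 90%).
n = 2 × (3.523 × 24.5 / 24.2)² = 2 × 12.72 = 25.44
Round up: n = 26 per group.
Total across both groups: 2 × 26 = 52.

52 total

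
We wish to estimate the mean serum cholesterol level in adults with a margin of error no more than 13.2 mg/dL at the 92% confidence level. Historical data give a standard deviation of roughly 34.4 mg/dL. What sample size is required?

For a mean, the margin of error is E = z·σ/√n, so n = (zσ/E)².
At 92% confidence, z = 1.751.
n = (1.751 × 34.4 / 13.2)² = 20.82
Round up: n = 21.

21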